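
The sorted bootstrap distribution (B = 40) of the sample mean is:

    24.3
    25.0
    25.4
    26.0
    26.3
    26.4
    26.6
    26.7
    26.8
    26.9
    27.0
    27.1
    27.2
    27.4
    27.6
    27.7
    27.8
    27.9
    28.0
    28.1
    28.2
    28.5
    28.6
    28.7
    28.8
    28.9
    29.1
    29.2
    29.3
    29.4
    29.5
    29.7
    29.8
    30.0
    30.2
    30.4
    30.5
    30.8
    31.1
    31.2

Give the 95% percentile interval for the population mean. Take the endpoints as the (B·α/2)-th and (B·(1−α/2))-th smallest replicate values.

(24.3, 31.1)

α = 0.05; lower rank = 40 × 0.025 = 1; upper rank = 40 × 0.975 = 39.
The 1st smallest replicate is 24.3; the 39th is 31.1.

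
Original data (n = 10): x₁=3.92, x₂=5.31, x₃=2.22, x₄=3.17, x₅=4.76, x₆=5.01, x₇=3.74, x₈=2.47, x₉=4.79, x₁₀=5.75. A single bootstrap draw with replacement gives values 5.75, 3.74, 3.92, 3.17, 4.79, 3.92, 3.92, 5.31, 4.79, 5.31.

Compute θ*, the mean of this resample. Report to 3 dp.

Mean = (5.75 + 3.74 + 3.92 + 3.17 + 4.79 + 3.92 + 3.92 + 5.31 + 4.79 + 5.31) / 10 = 44.620 / 10 = 4.462

θ* = 4.462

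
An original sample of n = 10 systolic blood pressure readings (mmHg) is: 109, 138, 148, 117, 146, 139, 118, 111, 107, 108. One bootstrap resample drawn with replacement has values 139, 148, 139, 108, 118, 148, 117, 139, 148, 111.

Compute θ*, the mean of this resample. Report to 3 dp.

Mean = (139 + 148 + 139 + 108 + 118 + 148 + 117 + 139 + 148 + 111) / 10 = 1315.0 / 10 = 131.500

θ* = 131.500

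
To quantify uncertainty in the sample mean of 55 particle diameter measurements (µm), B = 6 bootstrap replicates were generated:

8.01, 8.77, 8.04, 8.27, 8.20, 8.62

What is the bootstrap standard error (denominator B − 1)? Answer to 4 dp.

SE* = 0.3111

Bootstrap SE is the standard deviation of the 6 replicate means.
Mean of replicates: (8.01 + 8.77 + 8.04 + 8.27 + 8.20 + 8.62) / 6 = 49.91000 / 6 = 8.31833
Sum of squared deviations: (−0.30833)² + (+0.45167)² + (−0.27833)² + (−0.04833)² + (−0.11833)² + (+0.30167)² = 0.48388
Variance = 0.48388 / 5 = 0.09678
SE* = √0.09678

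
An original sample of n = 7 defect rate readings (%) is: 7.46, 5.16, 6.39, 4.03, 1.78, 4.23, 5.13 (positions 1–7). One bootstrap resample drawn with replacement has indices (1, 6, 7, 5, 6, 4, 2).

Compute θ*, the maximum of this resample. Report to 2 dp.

Resample values: 7.46, 4.23, 5.13, 1.78, 4.23, 4.03, 5.16.
Maximum = 7.46

θ* = 7.46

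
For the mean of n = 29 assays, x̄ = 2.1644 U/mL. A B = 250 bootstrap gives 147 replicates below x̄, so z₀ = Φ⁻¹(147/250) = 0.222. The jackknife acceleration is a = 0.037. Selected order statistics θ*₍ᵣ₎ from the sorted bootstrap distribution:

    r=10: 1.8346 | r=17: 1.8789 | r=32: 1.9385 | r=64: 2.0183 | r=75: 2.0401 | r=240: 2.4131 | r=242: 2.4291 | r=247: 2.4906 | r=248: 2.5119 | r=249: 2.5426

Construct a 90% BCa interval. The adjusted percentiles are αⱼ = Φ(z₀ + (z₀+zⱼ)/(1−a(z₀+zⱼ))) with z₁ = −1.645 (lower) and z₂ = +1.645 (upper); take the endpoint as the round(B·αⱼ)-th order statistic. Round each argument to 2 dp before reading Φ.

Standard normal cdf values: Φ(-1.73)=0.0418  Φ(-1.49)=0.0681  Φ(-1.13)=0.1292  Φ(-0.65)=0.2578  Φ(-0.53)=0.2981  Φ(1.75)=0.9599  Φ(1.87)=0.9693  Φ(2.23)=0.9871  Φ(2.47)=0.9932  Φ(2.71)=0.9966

Lower: z₀ + z₁ = 0.222 + (-1.645) = -1.423; 1 − a(z₀+z₁) = 1 − (0.037)(-1.423) = 1.0527; argument = 0.222 + (-1.423)/1.0527 = -1.1298 → -1.13.
α₁ = Φ(-1.13) = 0.1292; rank = round(250 × 0.1292) = 32; θ*₍32₎ = 1.9385.
Upper: z₀ + z₂ = 1.867; 1 − a(z₀+z₂) = 0.9309; argument = 2.2275 → 2.23; α₂ = 0.9871; rank = 247; θ*₍247₎ = 2.4906.

(1.9385, 2.4906)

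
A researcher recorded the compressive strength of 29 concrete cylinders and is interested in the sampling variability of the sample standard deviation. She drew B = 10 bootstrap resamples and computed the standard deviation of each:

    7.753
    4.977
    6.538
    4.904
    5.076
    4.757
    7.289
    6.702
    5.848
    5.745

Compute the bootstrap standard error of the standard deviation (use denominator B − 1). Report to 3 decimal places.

SE* = 1.066

Bootstrap SE is the standard deviation of the 10 replicate standard deviations.
Mean of replicates: (7.753 + 4.977 + 6.538 + 4.904 + 5.076 + 4.757 + 7.289 + 6.702 + 5.848 + 5.745) / 10 = 59.5890 / 10 = 5.9589
Sum of squared deviations: (+1.7941)² + (−0.9819)² + (+0.5791)² + (−1.0549)² + (−0.8829)² + (−1.2019)² + (+1.3301)² + (+0.7431)² + (−0.1109)² + (−0.2139)² = 10.2346
Variance = 10.2346 / 9 = 1.1372
SE* = √1.1372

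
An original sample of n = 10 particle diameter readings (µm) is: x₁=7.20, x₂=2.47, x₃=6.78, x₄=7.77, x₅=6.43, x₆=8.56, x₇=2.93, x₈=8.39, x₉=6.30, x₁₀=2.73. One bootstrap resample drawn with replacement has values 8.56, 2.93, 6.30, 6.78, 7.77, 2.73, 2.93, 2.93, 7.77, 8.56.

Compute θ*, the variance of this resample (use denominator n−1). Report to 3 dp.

θ* = 6.476

Mean = 5.7260; sum of squared deviations = 58.2882
s² = 58.2882 / 9 = 6.4765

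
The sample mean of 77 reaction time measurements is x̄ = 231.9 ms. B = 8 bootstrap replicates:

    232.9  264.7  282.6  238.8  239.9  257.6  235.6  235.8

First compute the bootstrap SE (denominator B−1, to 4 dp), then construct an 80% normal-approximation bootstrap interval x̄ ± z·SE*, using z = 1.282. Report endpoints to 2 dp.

Mean of replicates = 248.4875; sum of squared deviations = 2247.1688; SE* = √(2247.1688/7) = 17.9171
Margin = 1.282 × 17.9171 = 22.970
Interval: 231.9 ± 22.970

(208.93, 254.87)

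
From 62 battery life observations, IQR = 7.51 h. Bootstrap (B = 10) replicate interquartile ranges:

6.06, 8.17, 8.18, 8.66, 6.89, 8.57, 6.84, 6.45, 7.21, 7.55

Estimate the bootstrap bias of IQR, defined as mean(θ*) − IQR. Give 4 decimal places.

mean(θ*) = (6.06 + 8.17 + 8.18 + 8.66 + 6.89 + 8.57 + 6.84 + 6.45 + 7.21 + 7.55) / 10 = 7.45800
bias = 7.45800 − 7.51

bias = −0.0520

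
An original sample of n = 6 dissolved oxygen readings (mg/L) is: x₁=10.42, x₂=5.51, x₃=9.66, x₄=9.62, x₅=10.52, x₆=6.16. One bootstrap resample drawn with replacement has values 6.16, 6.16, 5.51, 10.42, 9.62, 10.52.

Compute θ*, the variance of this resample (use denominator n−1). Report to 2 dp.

θ* = 5.56

Mean = 8.0650; sum of squared deviations = 27.7771
s² = 27.7771 / 5 = 5.5554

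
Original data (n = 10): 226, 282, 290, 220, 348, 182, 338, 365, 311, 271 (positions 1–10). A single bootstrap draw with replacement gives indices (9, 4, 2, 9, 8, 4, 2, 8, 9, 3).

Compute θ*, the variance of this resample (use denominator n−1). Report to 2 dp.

Resample values: 311, 220, 282, 311, 365, 220, 282, 365, 311, 290.
Mean = 295.7000; sum of squared deviations = 22176.1000
s² = 22176.1000 / 9 = 2464.0111

θ* = 2464.01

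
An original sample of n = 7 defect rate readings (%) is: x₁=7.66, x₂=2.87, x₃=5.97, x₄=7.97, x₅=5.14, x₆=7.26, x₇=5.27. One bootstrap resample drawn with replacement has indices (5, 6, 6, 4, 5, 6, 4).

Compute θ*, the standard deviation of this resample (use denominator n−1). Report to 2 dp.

Resample values: 5.14, 7.26, 7.26, 7.97, 5.14, 7.26, 7.97.
Mean = 6.8571; sum of squared deviations = 8.8609
s² = 8.8609 / 6 = 1.4768
s = √1.4768 = 1.22

θ* = 1.22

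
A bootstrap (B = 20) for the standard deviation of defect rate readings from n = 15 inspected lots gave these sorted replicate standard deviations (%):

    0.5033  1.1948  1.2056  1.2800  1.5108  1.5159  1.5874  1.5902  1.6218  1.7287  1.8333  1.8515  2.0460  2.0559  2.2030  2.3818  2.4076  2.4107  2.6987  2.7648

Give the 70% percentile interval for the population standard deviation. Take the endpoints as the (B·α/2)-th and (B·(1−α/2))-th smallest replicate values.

α = 0.30; lower rank = 20 × 0.150 = 3; upper rank = 20 × 0.850 = 17.
The 3rd smallest replicate is 1.2056; the 17th is 2.4076.

(1.2056, 2.4076)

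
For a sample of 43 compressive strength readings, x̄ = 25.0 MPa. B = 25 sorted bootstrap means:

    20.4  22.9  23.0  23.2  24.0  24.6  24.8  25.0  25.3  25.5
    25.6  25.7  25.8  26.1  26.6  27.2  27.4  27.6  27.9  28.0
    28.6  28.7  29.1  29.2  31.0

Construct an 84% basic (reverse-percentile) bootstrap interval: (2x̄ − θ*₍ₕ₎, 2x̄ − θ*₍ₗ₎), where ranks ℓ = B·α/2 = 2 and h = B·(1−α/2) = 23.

(20.9, 27.1)

Percentile endpoints at ranks 2 and 23: θ*₍2₎ = 22.9, θ*₍23₎ = 29.1.
Basic interval reflects these around x̄:
  lower = 2 × 25.0 − 29.1 = 20.9
  upper = 2 × 25.0 − 22.9 = 27.1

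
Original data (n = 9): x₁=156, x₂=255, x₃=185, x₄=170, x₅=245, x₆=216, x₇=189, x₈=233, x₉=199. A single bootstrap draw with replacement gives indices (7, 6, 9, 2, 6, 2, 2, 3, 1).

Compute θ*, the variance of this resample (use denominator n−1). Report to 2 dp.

Resample values: 189, 216, 199, 255, 216, 255, 255, 185, 156.
Mean = 214.0000; sum of squared deviations = 10106.0000
s² = 10106.0000 / 8 = 1263.2500

θ* = 1263.25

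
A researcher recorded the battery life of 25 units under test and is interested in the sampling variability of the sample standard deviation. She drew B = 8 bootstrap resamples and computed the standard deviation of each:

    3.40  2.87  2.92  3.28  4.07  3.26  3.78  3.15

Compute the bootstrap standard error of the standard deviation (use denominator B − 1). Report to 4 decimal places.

SE* = 0.4094

Bootstrap SE is the standard deviation of the 8 replicate standard deviations.
Mean of replicates: (3.40 + 2.87 + 2.92 + 3.28 + 4.07 + 3.26 + 3.78 + 3.15) / 8 = 26.73000 / 8 = 3.34125
Sum of squared deviations: (+0.05875)² + (−0.47125)² + (−0.42125)² + (−0.06125)² + (+0.72875)² + (−0.08125)² + (+0.43875)² + (−0.19125)² = 1.17349
Variance = 1.17349 / 7 = 0.16764
SE* = √0.16764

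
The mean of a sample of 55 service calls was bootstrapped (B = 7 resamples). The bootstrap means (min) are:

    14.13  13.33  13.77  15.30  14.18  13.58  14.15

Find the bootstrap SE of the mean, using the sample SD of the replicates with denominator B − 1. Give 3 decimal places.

Bootstrap SE is the standard deviation of the 7 replicate means.
Mean of replicates: (14.13 + 13.33 + 13.77 + 15.30 + 14.18 + 13.58 + 14.15) / 7 = 98.4400 / 7 = 14.0629
Sum of squared deviations: (+0.0671)² + (−0.7329)² + (−0.2929)² + (+1.2371)² + (+0.1171)² + (−0.4829)² + (+0.0871)² = 2.4123
Variance = 2.4123 / 6 = 0.4021
SE* = √0.4021

SE* = 0.634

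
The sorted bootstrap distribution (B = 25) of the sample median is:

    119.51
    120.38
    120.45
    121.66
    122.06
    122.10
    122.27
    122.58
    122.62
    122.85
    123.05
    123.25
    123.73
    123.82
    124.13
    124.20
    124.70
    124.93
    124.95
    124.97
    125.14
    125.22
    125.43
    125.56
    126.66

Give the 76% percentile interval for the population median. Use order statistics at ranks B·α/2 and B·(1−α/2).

α = 0.24; lower rank = 25 × 0.120 = 3; upper rank = 25 × 0.880 = 22.
The 3rd smallest replicate is 120.45; the 22nd is 125.22.

(120.45, 125.22)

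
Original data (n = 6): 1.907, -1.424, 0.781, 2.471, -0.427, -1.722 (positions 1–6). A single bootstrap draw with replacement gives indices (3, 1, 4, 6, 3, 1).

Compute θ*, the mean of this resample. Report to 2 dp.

Resample values: 0.781, 1.907, 2.471, -1.722, 0.781, 1.907.
Mean = (0.781 + 1.907 + 2.471 + (-1.722) + 0.781 + 1.907) / 6 = 6.1250 / 6 = 1.02

θ* = 1.02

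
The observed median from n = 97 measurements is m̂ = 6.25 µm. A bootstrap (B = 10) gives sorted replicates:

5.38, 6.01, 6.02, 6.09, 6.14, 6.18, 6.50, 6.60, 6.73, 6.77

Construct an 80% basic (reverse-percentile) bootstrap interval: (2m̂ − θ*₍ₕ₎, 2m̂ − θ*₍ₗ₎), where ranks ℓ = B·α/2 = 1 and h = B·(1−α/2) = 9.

(5.77, 7.12)

Percentile endpoints at ranks 1 and 9: θ*₍1₎ = 5.38, θ*₍9₎ = 6.73.
Basic interval reflects these around m̂:
  lower = 2 × 6.25 − 6.73 = 5.77
  upper = 2 × 6.25 − 5.38 = 7.12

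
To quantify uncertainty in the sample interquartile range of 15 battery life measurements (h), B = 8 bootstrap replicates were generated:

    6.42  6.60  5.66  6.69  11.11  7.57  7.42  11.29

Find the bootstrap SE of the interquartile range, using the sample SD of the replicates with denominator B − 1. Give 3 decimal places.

Bootstrap SE is the standard deviation of the 8 replicate interquartile ranges.
Mean of replicates: (6.42 + 6.60 + 5.66 + 6.69 + 11.11 + 7.57 + 7.42 + 11.29) / 8 = 62.7600 / 8 = 7.8450
Sum of squared deviations: (−1.4250)² + (−1.2450)² + (−2.1850)² + (−1.1550)² + (+3.2650)² + (−0.2750)² + (−0.4250)² + (+3.4450)² = 32.4734
Variance = 32.4734 / 7 = 4.6391
SE* = √4.6391

SE* = 2.154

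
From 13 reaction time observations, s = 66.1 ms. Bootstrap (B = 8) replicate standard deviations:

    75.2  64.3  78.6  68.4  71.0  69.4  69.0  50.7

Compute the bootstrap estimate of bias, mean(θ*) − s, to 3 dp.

mean(θ*) = (75.2 + 64.3 + 78.6 + 68.4 + 71.0 + 69.4 + 69.0 + 50.7) / 8 = 68.3250
bias = 68.3250 − 66.1

bias = +2.225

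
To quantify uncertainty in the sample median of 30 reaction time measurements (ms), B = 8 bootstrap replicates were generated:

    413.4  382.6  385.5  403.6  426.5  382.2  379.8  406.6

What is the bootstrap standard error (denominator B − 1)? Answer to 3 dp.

SE* = 17.432

Bootstrap SE is the standard deviation of the 8 replicate medians.
Mean of replicates: (413.4 + 382.6 + 385.5 + 403.6 + 426.5 + 382.2 + 379.8 + 406.6) / 8 = 3180.2000 / 8 = 397.5250
Sum of squared deviations: (+15.8750)² + (−14.9250)² + (−12.0250)² + (+6.0750)² + (+28.9750)² + (−15.3250)² + (−17.7250)² + (+9.0750)² = 2127.2150
Variance = 2127.2150 / 7 = 303.8879
SE* = √303.8879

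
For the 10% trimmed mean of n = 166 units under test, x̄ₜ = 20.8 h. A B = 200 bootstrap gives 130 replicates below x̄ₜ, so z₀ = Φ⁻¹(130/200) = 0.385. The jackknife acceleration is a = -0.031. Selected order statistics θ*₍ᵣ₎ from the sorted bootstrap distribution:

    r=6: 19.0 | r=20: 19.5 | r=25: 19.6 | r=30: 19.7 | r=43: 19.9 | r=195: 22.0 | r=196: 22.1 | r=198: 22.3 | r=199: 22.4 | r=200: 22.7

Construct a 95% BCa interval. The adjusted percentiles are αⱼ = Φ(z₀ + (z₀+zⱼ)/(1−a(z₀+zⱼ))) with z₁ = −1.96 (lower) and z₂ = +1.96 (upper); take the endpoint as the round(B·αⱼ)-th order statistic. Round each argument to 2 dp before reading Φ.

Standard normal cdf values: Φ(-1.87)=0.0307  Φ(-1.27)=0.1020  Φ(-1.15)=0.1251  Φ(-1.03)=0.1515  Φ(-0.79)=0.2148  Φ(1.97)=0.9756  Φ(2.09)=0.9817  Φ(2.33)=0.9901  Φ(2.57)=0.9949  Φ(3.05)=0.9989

Lower: z₀ + z₁ = 0.385 + (-1.960) = -1.575; 1 − a(z₀+z₁) = 1 − (-0.031)(-1.575) = 0.9512; argument = 0.385 + (-1.575)/0.9512 = -1.2708 → -1.27.
α₁ = Φ(-1.27) = 0.1020; rank = round(200 × 0.1020) = 20; θ*₍20₎ = 19.5.
Upper: z₀ + z₂ = 2.345; 1 − a(z₀+z₂) = 1.0727; argument = 2.5711 → 2.57; α₂ = 0.9949; rank = 199; θ*₍199₎ = 22.4.

(19.5, 22.4)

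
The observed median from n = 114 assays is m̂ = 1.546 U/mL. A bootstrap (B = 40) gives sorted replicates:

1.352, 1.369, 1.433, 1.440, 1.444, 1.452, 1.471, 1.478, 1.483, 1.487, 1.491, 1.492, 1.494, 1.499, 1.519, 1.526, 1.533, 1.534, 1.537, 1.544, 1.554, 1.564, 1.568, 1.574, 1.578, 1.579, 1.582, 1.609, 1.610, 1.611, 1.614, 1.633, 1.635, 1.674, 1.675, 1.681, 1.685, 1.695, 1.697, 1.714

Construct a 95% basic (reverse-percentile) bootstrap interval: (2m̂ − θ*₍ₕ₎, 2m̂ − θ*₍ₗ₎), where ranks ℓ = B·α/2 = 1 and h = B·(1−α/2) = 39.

(1.395, 1.740)

Percentile endpoints at ranks 1 and 39: θ*₍1₎ = 1.352, θ*₍39₎ = 1.697.
Basic interval reflects these around m̂:
  lower = 2 × 1.546 − 1.697 = 1.395
  upper = 2 × 1.546 − 1.352 = 1.740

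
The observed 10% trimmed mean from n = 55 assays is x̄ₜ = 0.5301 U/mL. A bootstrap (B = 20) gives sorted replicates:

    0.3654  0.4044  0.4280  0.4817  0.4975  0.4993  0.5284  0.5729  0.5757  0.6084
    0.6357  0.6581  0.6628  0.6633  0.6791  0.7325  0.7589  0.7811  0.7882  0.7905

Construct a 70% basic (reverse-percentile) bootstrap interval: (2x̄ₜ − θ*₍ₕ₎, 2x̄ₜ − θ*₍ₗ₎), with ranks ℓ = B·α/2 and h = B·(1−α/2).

Percentile endpoints at ranks 3 and 17: θ*₍3₎ = 0.4280, θ*₍17₎ = 0.7589.
Basic interval reflects these around x̄ₜ:
  lower = 2 × 0.5301 − 0.7589 = 0.3013
  upper = 2 × 0.5301 − 0.4280 = 0.6322

(0.3013, 0.6322)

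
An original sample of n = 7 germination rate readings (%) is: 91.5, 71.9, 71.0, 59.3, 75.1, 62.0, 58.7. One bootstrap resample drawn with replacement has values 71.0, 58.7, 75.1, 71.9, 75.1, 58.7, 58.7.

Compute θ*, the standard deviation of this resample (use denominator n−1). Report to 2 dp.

Mean = 67.0286; sum of squared deviations = 377.8943
s² = 377.8943 / 6 = 62.9824
s = √62.9824 = 7.94

θ* = 7.94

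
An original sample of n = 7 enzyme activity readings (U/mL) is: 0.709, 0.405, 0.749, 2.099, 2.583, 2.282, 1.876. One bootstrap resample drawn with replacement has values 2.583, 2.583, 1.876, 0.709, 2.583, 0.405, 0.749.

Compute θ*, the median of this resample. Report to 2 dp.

Sorted: 0.405, 0.709, 0.749, 1.876, 2.583, 2.583, 2.583
Median = middle value = 1.88

θ* = 1.88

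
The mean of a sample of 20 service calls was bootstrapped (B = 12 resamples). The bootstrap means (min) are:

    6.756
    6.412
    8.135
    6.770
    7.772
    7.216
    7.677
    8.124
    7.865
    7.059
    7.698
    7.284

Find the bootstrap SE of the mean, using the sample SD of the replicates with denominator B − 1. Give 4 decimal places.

SE* = 0.5670

Bootstrap SE is the standard deviation of the 12 replicate means.
Mean of replicates: (6.756 + 6.412 + 8.135 + 6.770 + 7.772 + 7.216 + 7.677 + 8.124 + 7.865 + 7.059 + 7.698 + 7.284) / 12 = 88.76800 / 12 = 7.39733
Sum of squared deviations: (−0.64133)² + (−0.98533)² + (+0.73767)² + (−0.62733)² + (+0.37467)² + (−0.18133)² + (+0.27967)² + (+0.72667)² + (+0.46767)² + (−0.33833)² + (+0.30067)² + (−0.11333)² = 3.53583
Variance = 3.53583 / 11 = 0.32144
SE* = √0.32144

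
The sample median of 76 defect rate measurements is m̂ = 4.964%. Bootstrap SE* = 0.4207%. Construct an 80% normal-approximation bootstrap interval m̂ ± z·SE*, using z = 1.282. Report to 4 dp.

Margin = 1.282 × 0.4207 = 0.53934
Interval: 4.964 ± 0.53934

(4.4247, 5.5033)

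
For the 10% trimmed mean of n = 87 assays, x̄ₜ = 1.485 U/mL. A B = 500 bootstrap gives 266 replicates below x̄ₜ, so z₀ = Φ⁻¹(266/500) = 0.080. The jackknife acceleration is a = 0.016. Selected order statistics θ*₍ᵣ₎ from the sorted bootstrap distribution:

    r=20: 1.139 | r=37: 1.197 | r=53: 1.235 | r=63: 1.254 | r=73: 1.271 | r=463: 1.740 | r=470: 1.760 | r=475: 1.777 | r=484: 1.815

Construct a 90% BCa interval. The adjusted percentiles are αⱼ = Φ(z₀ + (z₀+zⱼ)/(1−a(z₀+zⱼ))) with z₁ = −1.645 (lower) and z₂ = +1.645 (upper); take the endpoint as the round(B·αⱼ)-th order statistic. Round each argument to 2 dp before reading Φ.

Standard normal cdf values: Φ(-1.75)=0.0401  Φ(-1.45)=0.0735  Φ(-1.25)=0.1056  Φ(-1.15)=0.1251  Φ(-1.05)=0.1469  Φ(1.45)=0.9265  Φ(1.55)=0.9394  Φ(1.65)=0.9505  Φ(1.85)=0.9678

Lower: z₀ + z₁ = 0.080 + (-1.645) = -1.565; 1 − a(z₀+z₁) = 1 − (0.016)(-1.565) = 1.0250; argument = 0.080 + (-1.565)/1.0250 = -1.4468 → -1.45.
α₁ = Φ(-1.45) = 0.0735; rank = round(500 × 0.0735) = 37; θ*₍37₎ = 1.197.
Upper: z₀ + z₂ = 1.725; 1 − a(z₀+z₂) = 0.9724; argument = 1.8540 → 1.85; α₂ = 0.9678; rank = 484; θ*₍484₎ = 1.815.

(1.197, 1.815)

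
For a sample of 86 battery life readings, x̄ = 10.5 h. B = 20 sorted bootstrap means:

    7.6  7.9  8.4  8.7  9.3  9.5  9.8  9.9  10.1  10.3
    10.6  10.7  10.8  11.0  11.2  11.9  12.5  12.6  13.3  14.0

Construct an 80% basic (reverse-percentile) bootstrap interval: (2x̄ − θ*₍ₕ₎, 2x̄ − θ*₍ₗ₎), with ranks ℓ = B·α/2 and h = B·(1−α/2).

(8.4, 13.1)

Percentile endpoints at ranks 2 and 18: θ*₍2₎ = 7.9, θ*₍18₎ = 12.6.
Basic interval reflects these around x̄:
  lower = 2 × 10.5 − 12.6 = 8.4
  upper = 2 × 10.5 − 7.9 = 13.1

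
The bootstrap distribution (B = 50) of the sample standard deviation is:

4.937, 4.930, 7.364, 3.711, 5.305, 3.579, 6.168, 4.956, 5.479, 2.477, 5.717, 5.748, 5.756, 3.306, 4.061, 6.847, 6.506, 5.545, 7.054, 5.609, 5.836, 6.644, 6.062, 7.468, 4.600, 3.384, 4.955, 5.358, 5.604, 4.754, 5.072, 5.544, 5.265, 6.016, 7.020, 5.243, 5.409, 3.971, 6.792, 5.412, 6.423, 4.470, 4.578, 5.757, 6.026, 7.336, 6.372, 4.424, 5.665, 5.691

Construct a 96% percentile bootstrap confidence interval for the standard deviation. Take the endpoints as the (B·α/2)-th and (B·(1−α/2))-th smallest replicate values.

Sorted replicates: 2.477, 3.306, 3.384, 3.579, 3.711, 3.971, 4.061, 4.424, 4.470, 4.578, 4.600, 4.754, 4.930, 4.937, 4.955, 4.956, 5.072, 5.243, 5.265, 5.305, 5.358, 5.409, 5.412, 5.479, 5.544, 5.545, 5.604, 5.609, 5.665, 5.691, 5.717, 5.748, 5.756, 5.757, 5.836, 6.016, 6.026, 6.062, 6.168, 6.372, 6.423, 6.506, 6.644, 6.792, 6.847, 7.020, 7.054, 7.336, 7.364, 7.468
α = 0.04; lower rank = 50 × 0.020 = 1; upper rank = 50 × 0.980 = 49.
The 1st smallest replicate is 2.477; the 49th is 7.364.

(2.477, 7.364)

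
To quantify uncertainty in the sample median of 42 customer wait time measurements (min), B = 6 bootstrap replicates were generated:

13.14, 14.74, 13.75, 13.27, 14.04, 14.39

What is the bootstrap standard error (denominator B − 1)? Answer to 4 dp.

Bootstrap SE is the standard deviation of the 6 replicate medians.
Mean of replicates: (13.14 + 14.74 + 13.75 + 13.27 + 14.04 + 14.39) / 6 = 83.33000 / 6 = 13.88833
Sum of squared deviations: (−0.74833)² + (+0.85167)² + (−0.13833)² + (−0.61833)² + (+0.15167)² + (+0.50167)² = 1.96148
Variance = 1.96148 / 5 = 0.39230
SE* = √0.39230

SE* = 0.6263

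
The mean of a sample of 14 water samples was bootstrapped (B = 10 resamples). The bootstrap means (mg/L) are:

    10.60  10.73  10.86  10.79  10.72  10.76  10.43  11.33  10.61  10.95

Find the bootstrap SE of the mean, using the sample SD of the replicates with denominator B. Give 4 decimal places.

SE* = 0.2298

Bootstrap SE is the standard deviation of the 10 replicate means.
Mean of replicates: (10.60 + 10.73 + 10.86 + 10.79 + 10.72 + 10.76 + 10.43 + 11.33 + 10.61 + 10.95) / 10 = 107.78000 / 10 = 10.77800
Sum of squared deviations: (−0.17800)² + (−0.04800)² + (+0.08200)² + (+0.01200)² + (−0.05800)² + (−0.01800)² + (−0.34800)² + (+0.55200)² + (−0.16800)² + (+0.17200)² = 0.52816
Variance = 0.52816 / 10 = 0.05282
SE* = √0.05282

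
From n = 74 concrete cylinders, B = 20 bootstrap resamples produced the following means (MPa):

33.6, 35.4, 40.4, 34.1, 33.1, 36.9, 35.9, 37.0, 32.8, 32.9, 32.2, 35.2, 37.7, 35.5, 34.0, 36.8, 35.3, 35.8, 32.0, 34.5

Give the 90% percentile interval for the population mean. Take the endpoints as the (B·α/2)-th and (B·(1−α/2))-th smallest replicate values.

Sorted replicates: 32.0, 32.2, 32.8, 32.9, 33.1, 33.6, 34.0, 34.1, 34.5, 35.2, 35.3, 35.4, 35.5, 35.8, 35.9, 36.8, 36.9, 37.0, 37.7, 40.4
α = 0.10; lower rank = 20 × 0.050 = 1; upper rank = 20 × 0.950 = 19.
The 1st smallest replicate is 32.0; the 19th is 37.7.

(32.0, 37.7)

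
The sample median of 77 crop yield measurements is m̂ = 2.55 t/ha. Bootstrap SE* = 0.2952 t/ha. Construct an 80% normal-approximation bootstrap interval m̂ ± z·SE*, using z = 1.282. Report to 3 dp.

(2.172, 2.928)

Margin = 1.282 × 0.2952 = 0.3784
Interval: 2.55 ± 0.3784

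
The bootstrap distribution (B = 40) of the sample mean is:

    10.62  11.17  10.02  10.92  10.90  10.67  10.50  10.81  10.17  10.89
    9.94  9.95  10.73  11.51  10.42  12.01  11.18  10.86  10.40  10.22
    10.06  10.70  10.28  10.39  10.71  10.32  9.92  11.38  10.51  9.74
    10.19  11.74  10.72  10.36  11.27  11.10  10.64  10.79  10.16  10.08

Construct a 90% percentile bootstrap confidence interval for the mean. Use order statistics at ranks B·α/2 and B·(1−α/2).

Sorted replicates: 9.74, 9.92, 9.94, 9.95, 10.02, 10.06, 10.08, 10.16, 10.17, 10.19, 10.22, 10.28, 10.32, 10.36, 10.39, 10.40, 10.42, 10.50, 10.51, 10.62, 10.64, 10.67, 10.70, 10.71, 10.72, 10.73, 10.79, 10.81, 10.86, 10.89, 10.90, 10.92, 11.10, 11.17, 11.18, 11.27, 11.38, 11.51, 11.74, 12.01
α = 0.10; lower rank = 40 × 0.050 = 2; upper rank = 40 × 0.950 = 38.
The 2nd smallest replicate is 9.92; the 38th is 11.51.

(9.92, 11.51)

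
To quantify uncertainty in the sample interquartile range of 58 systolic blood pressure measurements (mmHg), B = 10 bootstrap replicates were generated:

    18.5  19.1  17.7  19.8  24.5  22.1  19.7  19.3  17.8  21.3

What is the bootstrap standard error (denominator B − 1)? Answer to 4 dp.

SE* = 2.1123

Bootstrap SE is the standard deviation of the 10 replicate interquartile ranges.
Mean of replicates: (18.5 + 19.1 + 17.7 + 19.8 + 24.5 + 22.1 + 19.7 + 19.3 + 17.8 + 21.3) / 10 = 199.80000 / 10 = 19.98000
Sum of squared deviations: (−1.48000)² + (−0.88000)² + (−2.28000)² + (−0.18000)² + (+4.52000)² + (+2.12000)² + (−0.28000)² + (−0.68000)² + (−2.18000)² + (+1.32000)² = 40.15600
Variance = 40.15600 / 9 = 4.46178
SE* = √4.46178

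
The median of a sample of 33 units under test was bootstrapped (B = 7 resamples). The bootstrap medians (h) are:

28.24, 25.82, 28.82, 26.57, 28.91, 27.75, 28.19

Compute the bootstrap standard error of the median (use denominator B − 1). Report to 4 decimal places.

SE* = 1.1577

Bootstrap SE is the standard deviation of the 7 replicate medians.
Mean of replicates: (28.24 + 25.82 + 28.82 + 26.57 + 28.91 + 27.75 + 28.19) / 7 = 194.30000 / 7 = 27.75714
Sum of squared deviations: (+0.48286)² + (−1.93714)² + (+1.06286)² + (−1.18714)² + (+1.15286)² + (−0.00714)² + (+0.43286)² = 8.04114
Variance = 8.04114 / 6 = 1.34019
SE* = √1.34019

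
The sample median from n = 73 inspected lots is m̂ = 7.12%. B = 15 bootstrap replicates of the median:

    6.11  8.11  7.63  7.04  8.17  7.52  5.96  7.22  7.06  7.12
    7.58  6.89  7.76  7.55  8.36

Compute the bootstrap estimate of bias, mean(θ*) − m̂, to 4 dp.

bias = +0.2187

mean(θ*) = (6.11 + 8.11 + 7.63 + 7.04 + 8.17 + 7.52 + 5.96 + 7.22 + 7.06 + 7.12 + 7.58 + 6.89 + 7.76 + 7.55 + 8.36) / 15 = 7.33867
bias = 7.33867 − 7.12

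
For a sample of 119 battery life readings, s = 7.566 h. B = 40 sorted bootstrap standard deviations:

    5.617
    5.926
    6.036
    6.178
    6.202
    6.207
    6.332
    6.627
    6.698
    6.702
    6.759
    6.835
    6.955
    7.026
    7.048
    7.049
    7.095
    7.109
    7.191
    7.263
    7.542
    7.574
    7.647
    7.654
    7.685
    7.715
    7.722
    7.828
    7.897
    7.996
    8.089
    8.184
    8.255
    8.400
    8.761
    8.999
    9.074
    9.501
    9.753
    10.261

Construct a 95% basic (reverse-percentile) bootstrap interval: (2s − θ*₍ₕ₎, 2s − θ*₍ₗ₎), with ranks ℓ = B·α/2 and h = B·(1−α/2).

Percentile endpoints at ranks 1 and 39: θ*₍1₎ = 5.617, θ*₍39₎ = 9.753.
Basic interval reflects these around s:
  lower = 2 × 7.566 − 9.753 = 5.379
  upper = 2 × 7.566 − 5.617 = 9.515

(5.379, 9.515)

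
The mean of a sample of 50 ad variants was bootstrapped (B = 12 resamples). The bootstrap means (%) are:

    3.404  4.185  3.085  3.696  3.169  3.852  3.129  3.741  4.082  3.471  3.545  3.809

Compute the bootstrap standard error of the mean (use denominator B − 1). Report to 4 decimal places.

Bootstrap SE is the standard deviation of the 12 replicate means.
Mean of replicates: (3.404 + 4.185 + 3.085 + 3.696 + 3.169 + 3.852 + 3.129 + 3.741 + 4.082 + 3.471 + 3.545 + 3.809) / 12 = 43.16800 / 12 = 3.59733
Sum of squared deviations: (−0.19333)² + (+0.58767)² + (−0.51233)² + (+0.09867)² + (−0.42833)² + (+0.25467)² + (−0.46833)² + (+0.14367)² + (+0.48467)² + (−0.12633)² + (−0.05233)² + (+0.21167)² = 1.44165
Variance = 1.44165 / 11 = 0.13106
SE* = √0.13106

SE* = 0.3620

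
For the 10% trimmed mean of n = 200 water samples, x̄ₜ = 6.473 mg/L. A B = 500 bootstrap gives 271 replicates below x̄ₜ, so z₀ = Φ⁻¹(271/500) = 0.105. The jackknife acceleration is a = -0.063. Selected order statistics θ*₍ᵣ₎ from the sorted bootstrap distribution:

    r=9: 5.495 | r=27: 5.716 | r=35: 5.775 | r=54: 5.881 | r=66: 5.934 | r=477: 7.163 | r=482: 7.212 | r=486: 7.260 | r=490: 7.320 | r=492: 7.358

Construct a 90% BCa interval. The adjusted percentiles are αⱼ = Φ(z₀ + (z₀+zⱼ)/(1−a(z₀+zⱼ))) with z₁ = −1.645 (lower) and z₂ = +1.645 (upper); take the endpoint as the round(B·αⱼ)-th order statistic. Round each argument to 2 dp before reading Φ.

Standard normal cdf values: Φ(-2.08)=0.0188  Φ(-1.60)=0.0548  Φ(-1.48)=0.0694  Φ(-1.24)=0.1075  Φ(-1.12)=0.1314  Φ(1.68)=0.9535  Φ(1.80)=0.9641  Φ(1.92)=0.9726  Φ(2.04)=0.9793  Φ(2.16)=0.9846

(5.716, 7.163)

Lower: z₀ + z₁ = 0.105 + (-1.645) = -1.540; 1 − a(z₀+z₁) = 1 − (-0.063)(-1.540) = 0.9030; argument = 0.105 + (-1.540)/0.9030 = -1.6005 → -1.60.
α₁ = Φ(-1.60) = 0.0548; rank = round(500 × 0.0548) = 27; θ*₍27₎ = 5.716.
Upper: z₀ + z₂ = 1.750; 1 − a(z₀+z₂) = 1.1102; argument = 1.6812 → 1.68; α₂ = 0.9535; rank = 477; θ*₍477₎ = 7.163.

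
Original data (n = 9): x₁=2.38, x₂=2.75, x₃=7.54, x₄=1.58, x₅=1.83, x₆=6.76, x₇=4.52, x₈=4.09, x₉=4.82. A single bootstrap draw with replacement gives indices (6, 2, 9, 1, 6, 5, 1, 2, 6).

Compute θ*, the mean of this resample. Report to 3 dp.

Resample values: 6.76, 2.75, 4.82, 2.38, 6.76, 1.83, 2.38, 2.75, 6.76.
Mean = (6.76 + 2.75 + 4.82 + 2.38 + 6.76 + 1.83 + 2.38 + 2.75 + 6.76) / 9 = 37.190 / 9 = 4.132

θ* = 4.132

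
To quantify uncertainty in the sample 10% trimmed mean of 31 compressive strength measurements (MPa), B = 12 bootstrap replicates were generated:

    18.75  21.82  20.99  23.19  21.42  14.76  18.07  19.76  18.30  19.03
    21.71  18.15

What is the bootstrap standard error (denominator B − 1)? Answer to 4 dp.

Bootstrap SE is the standard deviation of the 12 replicate 10% trimmed means.
Mean of replicates: (18.75 + 21.82 + 20.99 + 23.19 + 21.42 + 14.76 + 18.07 + 19.76 + 18.30 + 19.03 + 21.71 + 18.15) / 12 = 235.95000 / 12 = 19.66250
Sum of squared deviations: (−0.91250)² + (+2.15750)² + (+1.32750)² + (+3.52750)² + (+1.75750)² + (−4.90250)² + (−1.59250)² + (+0.09750)² + (−1.36250)² + (−0.63250)² + (+2.04750)² + (−1.51250)² = 58.09823
Variance = 58.09823 / 11 = 5.28166
SE* = √5.28166

SE* = 2.2982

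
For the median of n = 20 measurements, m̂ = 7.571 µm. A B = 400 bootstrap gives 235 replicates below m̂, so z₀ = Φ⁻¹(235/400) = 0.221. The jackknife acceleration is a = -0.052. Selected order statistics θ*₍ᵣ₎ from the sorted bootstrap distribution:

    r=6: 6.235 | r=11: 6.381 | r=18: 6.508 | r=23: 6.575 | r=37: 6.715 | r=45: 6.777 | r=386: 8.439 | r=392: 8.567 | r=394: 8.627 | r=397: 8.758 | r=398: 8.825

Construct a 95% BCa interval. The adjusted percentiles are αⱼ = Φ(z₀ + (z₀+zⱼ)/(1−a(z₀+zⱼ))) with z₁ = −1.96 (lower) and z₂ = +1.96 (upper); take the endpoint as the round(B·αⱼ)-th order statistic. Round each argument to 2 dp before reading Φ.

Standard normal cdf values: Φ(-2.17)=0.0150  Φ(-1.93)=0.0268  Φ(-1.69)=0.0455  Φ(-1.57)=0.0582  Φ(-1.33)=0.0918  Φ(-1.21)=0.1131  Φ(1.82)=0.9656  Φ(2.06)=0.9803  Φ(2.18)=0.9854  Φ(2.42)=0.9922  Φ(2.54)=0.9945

(6.508, 8.627)

Lower: z₀ + z₁ = 0.221 + (-1.960) = -1.739; 1 − a(z₀+z₁) = 1 − (-0.052)(-1.739) = 0.9096; argument = 0.221 + (-1.739)/0.9096 = -1.6909 → -1.69.
α₁ = Φ(-1.69) = 0.0455; rank = round(400 × 0.0455) = 18; θ*₍18₎ = 6.508.
Upper: z₀ + z₂ = 2.181; 1 − a(z₀+z₂) = 1.1134; argument = 2.1798 → 2.18; α₂ = 0.9854; rank = 394; θ*₍394₎ = 8.627.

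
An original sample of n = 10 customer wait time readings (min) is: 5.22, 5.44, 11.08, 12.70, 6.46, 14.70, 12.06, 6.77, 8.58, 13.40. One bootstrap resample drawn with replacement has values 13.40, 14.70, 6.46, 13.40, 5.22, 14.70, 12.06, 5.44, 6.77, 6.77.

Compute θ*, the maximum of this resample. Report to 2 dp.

θ* = 14.70

Maximum = 14.70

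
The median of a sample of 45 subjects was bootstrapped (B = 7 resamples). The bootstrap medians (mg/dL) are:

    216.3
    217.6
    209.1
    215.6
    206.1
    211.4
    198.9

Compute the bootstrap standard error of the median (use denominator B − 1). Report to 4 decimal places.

SE* = 6.6637

Bootstrap SE is the standard deviation of the 7 replicate medians.
Mean of replicates: (216.3 + 217.6 + 209.1 + 215.6 + 206.1 + 211.4 + 198.9) / 7 = 1475.00000 / 7 = 210.71429
Sum of squared deviations: (+5.58571)² + (+6.88571)² + (−1.61429)² + (+4.88571)² + (−4.61429)² + (+0.68571)² + (−11.81429)² = 266.42857
Variance = 266.42857 / 6 = 44.40476
SE* = √44.40476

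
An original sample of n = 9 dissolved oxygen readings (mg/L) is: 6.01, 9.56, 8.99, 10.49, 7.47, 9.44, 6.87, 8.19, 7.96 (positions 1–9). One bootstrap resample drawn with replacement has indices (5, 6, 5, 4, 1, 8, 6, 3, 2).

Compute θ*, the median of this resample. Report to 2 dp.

Resample values: 7.47, 9.44, 7.47, 10.49, 6.01, 8.19, 9.44, 8.99, 9.56.
Sorted: 6.01, 7.47, 7.47, 8.19, 8.99, 9.44, 9.44, 9.56, 10.49
Median = middle value = 8.99

θ* = 8.99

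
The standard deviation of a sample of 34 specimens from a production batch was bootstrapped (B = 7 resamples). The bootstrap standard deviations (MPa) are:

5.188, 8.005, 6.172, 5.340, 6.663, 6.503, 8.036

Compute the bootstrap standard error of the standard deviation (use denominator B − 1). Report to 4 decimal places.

Bootstrap SE is the standard deviation of the 7 replicate standard deviations.
Mean of replicates: (5.188 + 8.005 + 6.172 + 5.340 + 6.663 + 6.503 + 8.036) / 7 = 45.90700 / 7 = 6.55814
Sum of squared deviations: (−1.37014)² + (+1.44686)² + (−0.38614)² + (−1.21814)² + (+0.10486)² + (−0.05514)² + (+1.47786)² = 7.80176
Variance = 7.80176 / 6 = 1.30029
SE* = √1.30029

SE* = 1.1403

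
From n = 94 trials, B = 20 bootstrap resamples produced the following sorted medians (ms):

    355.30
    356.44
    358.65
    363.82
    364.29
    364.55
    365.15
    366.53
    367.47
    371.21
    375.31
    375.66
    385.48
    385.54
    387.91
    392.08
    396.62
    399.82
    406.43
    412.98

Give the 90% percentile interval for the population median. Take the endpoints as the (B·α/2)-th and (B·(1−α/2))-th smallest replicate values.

(355.30, 406.43)

α = 0.10; lower rank = 20 × 0.050 = 1; upper rank = 20 × 0.950 = 19.
The 1st smallest replicate is 355.30; the 19th is 406.43.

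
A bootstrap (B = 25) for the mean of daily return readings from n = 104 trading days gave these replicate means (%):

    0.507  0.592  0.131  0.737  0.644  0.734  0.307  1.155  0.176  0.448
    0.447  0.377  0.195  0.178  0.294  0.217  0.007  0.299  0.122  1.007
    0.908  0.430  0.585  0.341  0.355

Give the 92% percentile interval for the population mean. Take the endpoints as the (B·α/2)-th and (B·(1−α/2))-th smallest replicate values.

Sorted replicates: 0.007, 0.122, 0.131, 0.176, 0.178, 0.195, 0.217, 0.294, 0.299, 0.307, 0.341, 0.355, 0.377, 0.430, 0.447, 0.448, 0.507, 0.585, 0.592, 0.644, 0.734, 0.737, 0.908, 1.007, 1.155
α = 0.08; lower rank = 25 × 0.040 = 1; upper rank = 25 × 0.960 = 24.
The 1st smallest replicate is 0.007; the 24th is 1.007.

(0.007, 1.007)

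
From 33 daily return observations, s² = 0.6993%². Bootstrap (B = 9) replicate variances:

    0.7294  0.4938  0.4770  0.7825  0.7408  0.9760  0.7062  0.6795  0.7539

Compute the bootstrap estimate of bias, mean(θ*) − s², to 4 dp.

bias = +0.0050

mean(θ*) = (0.7294 + 0.4938 + 0.4770 + 0.7825 + 0.7408 + 0.9760 + 0.7062 + 0.6795 + 0.7539) / 9 = 0.70434
bias = 0.70434 − 0.6993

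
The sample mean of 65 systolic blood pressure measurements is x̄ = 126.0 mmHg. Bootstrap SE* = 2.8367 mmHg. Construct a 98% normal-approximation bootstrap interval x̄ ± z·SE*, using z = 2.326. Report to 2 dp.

(119.40, 132.60)

Margin = 2.326 × 2.8367 = 6.598
Interval: 126.0 ± 6.598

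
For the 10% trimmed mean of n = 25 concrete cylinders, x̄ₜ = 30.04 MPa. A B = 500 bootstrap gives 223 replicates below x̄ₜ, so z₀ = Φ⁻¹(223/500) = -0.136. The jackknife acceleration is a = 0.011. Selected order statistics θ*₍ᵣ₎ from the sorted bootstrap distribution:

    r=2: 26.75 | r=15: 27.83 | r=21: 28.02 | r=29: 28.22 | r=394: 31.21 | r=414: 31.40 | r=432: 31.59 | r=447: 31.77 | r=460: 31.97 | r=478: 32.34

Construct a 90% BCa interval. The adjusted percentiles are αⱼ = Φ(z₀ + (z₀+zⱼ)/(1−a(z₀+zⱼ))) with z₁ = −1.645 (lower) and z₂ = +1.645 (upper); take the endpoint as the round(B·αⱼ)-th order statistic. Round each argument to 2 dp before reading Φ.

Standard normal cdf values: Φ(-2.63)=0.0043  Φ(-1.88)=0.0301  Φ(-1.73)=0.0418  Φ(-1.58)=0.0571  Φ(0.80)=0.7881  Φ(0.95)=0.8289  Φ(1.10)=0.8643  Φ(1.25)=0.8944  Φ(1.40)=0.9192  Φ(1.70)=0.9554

(27.83, 31.97)

Lower: z₀ + z₁ = -0.136 + (-1.645) = -1.781; 1 − a(z₀+z₁) = 1 − (0.011)(-1.781) = 1.0196; argument = -0.136 + (-1.781)/1.0196 = -1.8828 → -1.88.
α₁ = Φ(-1.88) = 0.0301; rank = round(500 × 0.0301) = 15; θ*₍15₎ = 27.83.
Upper: z₀ + z₂ = 1.509; 1 − a(z₀+z₂) = 0.9834; argument = 1.3985 → 1.40; α₂ = 0.9192; rank = 460; θ*₍460₎ = 31.97.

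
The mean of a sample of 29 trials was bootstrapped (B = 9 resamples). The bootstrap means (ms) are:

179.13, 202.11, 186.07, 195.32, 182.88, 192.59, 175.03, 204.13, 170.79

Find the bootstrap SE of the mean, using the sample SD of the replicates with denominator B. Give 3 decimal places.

SE* = 11.082

Bootstrap SE is the standard deviation of the 9 replicate means.
Mean of replicates: (179.13 + 202.11 + 186.07 + 195.32 + 182.88 + 192.59 + 175.03 + 204.13 + 170.79) / 9 = 1688.0500 / 9 = 187.5611
Sum of squared deviations: (−8.4311)² + (+14.5489)² + (−1.4911)² + (+7.7589)² + (−4.6811)² + (+5.0289)² + (−12.5311)² + (+16.5689)² + (−16.7711)² = 1105.2071
Variance = 1105.2071 / 9 = 122.8008
SE* = √122.8008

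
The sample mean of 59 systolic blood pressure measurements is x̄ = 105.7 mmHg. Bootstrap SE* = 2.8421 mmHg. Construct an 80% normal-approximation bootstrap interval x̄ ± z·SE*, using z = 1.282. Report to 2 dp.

(102.06, 109.34)

Margin = 1.282 × 2.8421 = 3.644
Interval: 105.7 ± 3.644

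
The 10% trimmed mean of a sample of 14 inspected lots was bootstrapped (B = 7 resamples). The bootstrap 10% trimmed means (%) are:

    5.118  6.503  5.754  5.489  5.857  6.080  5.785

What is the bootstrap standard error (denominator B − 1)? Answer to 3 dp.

SE* = 0.436

Bootstrap SE is the standard deviation of the 7 replicate 10% trimmed means.
Mean of replicates: (5.118 + 6.503 + 5.754 + 5.489 + 5.857 + 6.080 + 5.785) / 7 = 40.5860 / 7 = 5.7980
Sum of squared deviations: (−0.6800)² + (+0.7050)² + (−0.0440)² + (−0.3090)² + (+0.0590)² + (+0.2820)² + (−0.0130)² = 1.1400
Variance = 1.1400 / 6 = 0.1900
SE* = √0.1900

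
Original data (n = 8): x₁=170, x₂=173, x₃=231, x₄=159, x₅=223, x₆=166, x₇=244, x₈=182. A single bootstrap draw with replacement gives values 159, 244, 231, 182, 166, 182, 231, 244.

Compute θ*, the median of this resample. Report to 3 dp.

Sorted: 159, 166, 182, 182, 231, 231, 244, 244
Median = average of the two middle values = 206.500

θ* = 206.500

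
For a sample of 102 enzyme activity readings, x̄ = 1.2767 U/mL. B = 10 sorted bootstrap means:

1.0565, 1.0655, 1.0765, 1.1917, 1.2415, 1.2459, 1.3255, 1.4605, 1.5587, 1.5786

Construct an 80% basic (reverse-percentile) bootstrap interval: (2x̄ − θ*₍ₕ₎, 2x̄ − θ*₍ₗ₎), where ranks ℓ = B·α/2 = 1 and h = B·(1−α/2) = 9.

(0.9947, 1.4969)

Percentile endpoints at ranks 1 and 9: θ*₍1₎ = 1.0565, θ*₍9₎ = 1.5587.
Basic interval reflects these around x̄:
  lower = 2 × 1.2767 − 1.5587 = 0.9947
  upper = 2 × 1.2767 − 1.0565 = 1.4969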